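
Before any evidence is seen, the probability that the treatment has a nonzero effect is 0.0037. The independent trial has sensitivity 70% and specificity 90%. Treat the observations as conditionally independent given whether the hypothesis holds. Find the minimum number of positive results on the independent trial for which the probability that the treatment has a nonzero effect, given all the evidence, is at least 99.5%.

Prior odds = 0.0037/0.9963 = 37/9963.
False-positive rate = 1 − 0.9 = 0.1; likelihood ratio of a positive = 0.7/0.1 = 7.
Target posterior odds = 0.995/0.005 = 199.
Need (37/9963) × 7ⁿ ≥ 199, i.e. 7ⁿ ≥ 1982637/37.
7⁵ = 16807 falls short of 1982637/37 but 7⁶ = 117649 reaches it, so n = 6.

6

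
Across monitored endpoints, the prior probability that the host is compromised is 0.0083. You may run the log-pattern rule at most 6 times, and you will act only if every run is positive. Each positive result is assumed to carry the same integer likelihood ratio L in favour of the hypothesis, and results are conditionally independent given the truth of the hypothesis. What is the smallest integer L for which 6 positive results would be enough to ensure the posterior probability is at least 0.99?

Prior odds = 0.0083/0.9917 = 83/9917.
Target odds = 0.99/0.01 = 99.
Need L⁶ ≥ 99 ÷ (83/9917) = 981783/83.
4⁶ = 4096 < 981783/83 ≤ 15625 = 5⁶, so L = 5.

5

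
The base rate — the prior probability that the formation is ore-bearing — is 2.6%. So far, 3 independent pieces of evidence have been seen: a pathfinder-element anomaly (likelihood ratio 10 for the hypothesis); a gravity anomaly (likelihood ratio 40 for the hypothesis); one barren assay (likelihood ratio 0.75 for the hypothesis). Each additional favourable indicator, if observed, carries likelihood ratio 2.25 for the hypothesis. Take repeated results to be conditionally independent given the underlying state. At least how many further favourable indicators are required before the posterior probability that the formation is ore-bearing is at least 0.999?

Prior odds = 0.026/0.974 = 13/487.
Combined Bayes factor of the evidence already in hand = 10 × 40 × 0.75 = 300.
Odds after that evidence = (13/487) × 300 = 3900/487.
Target odds = 0.999/0.001 = 999.
Need 2.25ⁿ ≥ 999 ÷ (3900/487) = 162171/1300.
2.25⁵ = 59049/1024 falls short of 162171/1300 but 2.25⁶ = 531441/4096 reaches it, so n = 6.

6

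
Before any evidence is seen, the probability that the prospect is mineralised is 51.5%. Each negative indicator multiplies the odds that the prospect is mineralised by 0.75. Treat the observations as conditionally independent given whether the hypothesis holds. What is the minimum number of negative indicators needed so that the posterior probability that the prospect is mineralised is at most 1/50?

14

Prior odds = 0.515/0.485 = 103/97.
Likelihood ratio per negative indicator = 0.75.
Target posterior odds = 0.02/0.98 = 1/49.
Need (103/97) × 0.75ⁿ ≤ 1/49, i.e. 0.75ⁿ ≤ 97/5047.
0.75¹³ = 1594323/67108864 is still above 97/5047 but 0.75¹⁴ = 4782969/268435456 is at or below it, so n = 14.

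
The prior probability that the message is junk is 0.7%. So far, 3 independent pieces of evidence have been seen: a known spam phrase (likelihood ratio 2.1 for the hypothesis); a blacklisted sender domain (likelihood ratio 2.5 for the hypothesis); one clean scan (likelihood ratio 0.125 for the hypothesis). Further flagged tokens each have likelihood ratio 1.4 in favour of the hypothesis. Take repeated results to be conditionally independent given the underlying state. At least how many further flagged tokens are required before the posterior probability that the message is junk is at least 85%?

Prior odds = 0.007/0.993 = 7/993.
Combined Bayes factor of the evidence already in hand = 2.1 × 2.5 × 0.125 = 0.65625.
Odds after that evidence = (7/993) × 0.65625 = 49/10592.
Target odds = 0.85/0.15 = 17/3.
Need 1.4ⁿ ≥ 17/3 ÷ (49/10592) = 180064/147.
1.4²¹ ≈1171.36 falls short of 180064/147 but 1.4²² ≈1639.9 reaches it, so n = 22.

22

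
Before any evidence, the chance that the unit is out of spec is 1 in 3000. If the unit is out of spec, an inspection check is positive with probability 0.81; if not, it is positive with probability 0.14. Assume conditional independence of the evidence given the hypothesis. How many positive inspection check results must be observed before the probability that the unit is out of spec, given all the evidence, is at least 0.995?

8

Prior odds: (1/3000) ÷ (2999/3000) = 1/2999.
Likelihood ratio of a positive = 0.81/0.14 = 81/14.
Target posterior odds = 0.995/0.005 = 199.
Need (1/2999) × (81/14)ⁿ ≥ 199, i.e. (81/14)ⁿ ≥ 596801.
(81/14)⁷ ≈217020 falls short of 596801 but (81/14)⁸ ≈1.25561e+06 reaches it, so n = 8.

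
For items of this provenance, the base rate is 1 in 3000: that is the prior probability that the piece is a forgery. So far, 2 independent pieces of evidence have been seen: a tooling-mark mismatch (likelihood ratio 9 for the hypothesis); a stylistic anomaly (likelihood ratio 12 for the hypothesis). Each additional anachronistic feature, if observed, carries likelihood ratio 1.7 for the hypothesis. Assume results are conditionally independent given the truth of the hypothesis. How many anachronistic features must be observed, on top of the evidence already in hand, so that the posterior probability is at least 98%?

14

Prior odds = (1/3000)/(2999/3000) = 1/2999.
Combined Bayes factor of the evidence already in hand = 9 × 12 = 108.
Odds after that evidence = (1/2999) × 108 = 108/2999.
Target odds = 0.98/0.02 = 49.
Need 1.7ⁿ ≥ 49 ÷ (108/2999) = 146951/108.
1.7¹³ ≈990.458 falls short of 146951/108 but 1.7¹⁴ ≈1683.78 reaches it, so n = 14.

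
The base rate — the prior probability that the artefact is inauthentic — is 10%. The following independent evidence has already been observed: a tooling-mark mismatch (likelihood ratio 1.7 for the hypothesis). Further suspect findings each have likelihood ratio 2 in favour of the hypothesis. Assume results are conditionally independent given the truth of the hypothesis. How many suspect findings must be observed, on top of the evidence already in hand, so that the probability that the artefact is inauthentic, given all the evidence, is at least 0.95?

Prior odds = 0.1/0.9 = 1/9.
Bayes factor of the evidence already in hand = 1.7.
Odds after that evidence = (1/9) × 1.7 = 17/90.
Target odds = 0.95/0.05 = 19.
Need 2ⁿ ≥ 19 ÷ (17/90) = 1710/17.
2⁶ = 64 falls short of 1710/17 but 2⁷ = 128 reaches it, so n = 7.

7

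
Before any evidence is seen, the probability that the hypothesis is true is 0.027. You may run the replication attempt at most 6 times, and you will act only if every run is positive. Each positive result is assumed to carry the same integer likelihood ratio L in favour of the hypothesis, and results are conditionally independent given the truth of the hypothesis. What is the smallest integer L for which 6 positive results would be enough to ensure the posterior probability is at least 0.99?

4

Prior odds = 0.027/0.973 = 27/973.
Target odds = 0.99/0.01 = 99.
Need L⁶ ≥ 99 ÷ (27/973) = 10703/3.
3⁶ = 729 < 10703/3 ≤ 4096 = 4⁶, so L = 4.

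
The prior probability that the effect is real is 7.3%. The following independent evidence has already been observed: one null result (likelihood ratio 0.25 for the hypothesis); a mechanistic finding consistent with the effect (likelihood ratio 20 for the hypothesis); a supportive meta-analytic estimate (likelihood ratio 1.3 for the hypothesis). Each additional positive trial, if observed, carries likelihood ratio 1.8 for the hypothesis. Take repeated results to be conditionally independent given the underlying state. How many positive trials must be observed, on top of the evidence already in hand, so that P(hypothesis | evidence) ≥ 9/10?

5

Prior odds = 0.073/0.927 = 73/927.
Combined Bayes factor of the evidence already in hand = 0.25 × 20 × 1.3 = 6.5.
Odds after that evidence = (73/927) × 6.5 = 949/1854.
Target odds = 0.9/0.1 = 9.
Need 1.8ⁿ ≥ 9 ÷ (949/1854) = 16686/949.
1.8⁴ = 10.4976 falls short of 16686/949 but 1.8⁵ = 18.89568 reaches it, so n = 5.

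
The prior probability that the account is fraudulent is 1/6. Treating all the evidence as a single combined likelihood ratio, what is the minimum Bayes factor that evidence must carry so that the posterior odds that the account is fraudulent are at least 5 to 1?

25

Prior odds = (1/6)/(5/6) = 0.2.
Target odds = 5.
Required Bayes factor = 5 ÷ 0.2 = 25.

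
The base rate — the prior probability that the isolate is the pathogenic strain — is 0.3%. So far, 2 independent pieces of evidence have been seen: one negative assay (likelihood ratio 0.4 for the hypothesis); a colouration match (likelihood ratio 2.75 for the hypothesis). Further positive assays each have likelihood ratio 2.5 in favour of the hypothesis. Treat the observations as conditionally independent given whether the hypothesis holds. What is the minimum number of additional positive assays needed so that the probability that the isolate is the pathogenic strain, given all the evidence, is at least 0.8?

8

Prior odds = 0.003/0.997 = 3/997.
Combined Bayes factor of the evidence already in hand = 0.4 × 2.75 = 1.1.
Odds after that evidence = (3/997) × 1.1 = 33/9970.
Target odds = 0.8/0.2 = 4.
Need 2.5ⁿ ≥ 4 ÷ (33/9970) = 39880/33.
2.5⁷ = 610.3515625 falls short of 39880/33 but 2.5⁸ = 390625/256 reaches it, so n = 8.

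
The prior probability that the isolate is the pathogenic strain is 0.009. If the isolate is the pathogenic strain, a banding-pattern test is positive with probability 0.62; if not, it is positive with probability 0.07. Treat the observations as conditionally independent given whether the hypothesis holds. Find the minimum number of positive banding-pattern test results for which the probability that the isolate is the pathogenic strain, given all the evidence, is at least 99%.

5

Prior odds: 0.009 ÷ 0.991 = 9/991.
Likelihood ratio of a positive = 0.62/0.07 = 62/7.
Target posterior odds = 0.99/0.01 = 99.
Need (9/991) × (62/7)ⁿ ≥ 99, i.e. (62/7)ⁿ ≥ 10901.
(62/7)⁴ = 14776336/2401 falls short of 10901 but (62/7)⁵ = 916132832/16807 reaches it, so n = 5.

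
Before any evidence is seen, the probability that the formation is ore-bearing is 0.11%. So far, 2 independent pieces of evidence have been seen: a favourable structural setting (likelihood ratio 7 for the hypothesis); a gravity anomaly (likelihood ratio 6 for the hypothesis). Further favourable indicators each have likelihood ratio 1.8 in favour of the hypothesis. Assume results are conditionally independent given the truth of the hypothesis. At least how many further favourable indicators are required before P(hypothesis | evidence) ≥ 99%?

Prior odds = 0.0011/0.9989 = 11/9989.
Combined Bayes factor of the evidence already in hand = 7 × 6 = 42.
Odds after that evidence = (11/9989) × 42 = 66/1427.
Target odds = 0.99/0.01 = 99.
Need 1.8ⁿ ≥ 99 ÷ (66/1427) = 2140.5.
1.8¹³ ≈2082.3 falls short of 2140.5 but 1.8¹⁴ ≈3748.13 reaches it, so n = 14.

14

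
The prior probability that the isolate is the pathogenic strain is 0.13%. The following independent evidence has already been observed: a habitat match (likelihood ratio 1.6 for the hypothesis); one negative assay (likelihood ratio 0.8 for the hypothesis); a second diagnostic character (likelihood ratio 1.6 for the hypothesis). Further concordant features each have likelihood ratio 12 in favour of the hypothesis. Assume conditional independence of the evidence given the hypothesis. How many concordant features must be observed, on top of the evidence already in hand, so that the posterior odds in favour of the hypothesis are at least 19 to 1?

Prior odds = 0.0013/0.9987 = 13/9987.
Combined Bayes factor of the evidence already in hand = 1.6 × 0.8 × 1.6 = 2.048.
Odds after that evidence = (13/9987) × 2.048 = 3328/1248375.
Target odds = 19.
Need 12ⁿ ≥ 19 ÷ (3328/1248375) = 23719125/3328.
12³ = 1728 falls short of 23719125/3328 but 12⁴ = 20736 reaches it, so n = 4.

4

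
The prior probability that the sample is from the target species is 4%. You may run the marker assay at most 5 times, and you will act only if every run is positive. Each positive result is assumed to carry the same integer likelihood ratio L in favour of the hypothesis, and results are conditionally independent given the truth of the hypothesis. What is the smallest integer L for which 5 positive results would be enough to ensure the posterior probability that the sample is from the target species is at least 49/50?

5

Prior odds = 0.04/0.96 = 1/24.
Target odds = 0.98/0.02 = 49.
Need L⁵ ≥ 49 ÷ (1/24) = 1176.
4⁵ = 1024 < 1176 ≤ 3125 = 5⁵, so L = 5.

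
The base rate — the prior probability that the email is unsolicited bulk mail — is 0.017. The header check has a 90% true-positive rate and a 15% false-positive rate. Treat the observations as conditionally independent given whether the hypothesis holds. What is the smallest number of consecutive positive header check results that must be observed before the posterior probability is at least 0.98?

5

Prior odds = 0.017/0.983 = 17/983.
Likelihood ratio of a positive result = 0.9/0.15 = 6.
Target posterior odds = 0.98/0.02 = 49.
Need (17/983) × 6ⁿ ≥ 49, i.e. 6ⁿ ≥ 48167/17.
6⁴ = 1296 falls short of 48167/17 but 6⁵ = 7776 reaches it, so n = 5.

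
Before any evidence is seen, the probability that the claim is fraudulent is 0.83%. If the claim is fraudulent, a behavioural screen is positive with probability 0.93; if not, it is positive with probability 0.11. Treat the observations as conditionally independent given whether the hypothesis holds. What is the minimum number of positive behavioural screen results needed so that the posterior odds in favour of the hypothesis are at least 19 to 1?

4

Prior odds: 0.0083 ÷ 0.9917 = 83/9917.
Likelihood ratio of a positive = 0.93/0.11 = 93/11.
Target odds = 19.
Require (93/11)ⁿ ≥ 19 ÷ (83/9917) = 188423/83.
(93/11)³ = 804357/1331 falls short of 188423/83 but (93/11)⁴ = 74805201/14641 reaches it, so n = 4.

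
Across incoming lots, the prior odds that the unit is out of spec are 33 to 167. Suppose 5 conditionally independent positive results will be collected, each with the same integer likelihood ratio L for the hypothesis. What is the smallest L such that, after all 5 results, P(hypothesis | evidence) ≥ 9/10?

Prior odds = 33/167.
Target odds = 0.9/0.1 = 9.
Need L⁵ ≥ 9 ÷ (33/167) = 501/11.
2⁵ = 32 < 501/11 ≤ 243 = 3⁵, so L = 3.

3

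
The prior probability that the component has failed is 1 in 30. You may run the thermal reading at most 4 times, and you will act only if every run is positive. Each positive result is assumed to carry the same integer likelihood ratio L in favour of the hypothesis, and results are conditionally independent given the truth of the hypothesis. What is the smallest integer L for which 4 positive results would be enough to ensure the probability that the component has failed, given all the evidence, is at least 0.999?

14

Prior odds = (1/30)/(29/30) = 1/29.
Target odds = 0.999/0.001 = 999.
Need L⁴ ≥ 999 ÷ (1/29) = 28971.
13⁴ = 28561 < 28971 ≤ 38416 = 14⁴, so L = 14.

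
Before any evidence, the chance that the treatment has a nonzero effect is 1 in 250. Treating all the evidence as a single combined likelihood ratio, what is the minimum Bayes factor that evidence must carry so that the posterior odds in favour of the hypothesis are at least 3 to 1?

Prior odds = 0.004/0.996 = 1/249.
Target odds = 3.
Required Bayes factor = 3 ÷ (1/249) = 747.

747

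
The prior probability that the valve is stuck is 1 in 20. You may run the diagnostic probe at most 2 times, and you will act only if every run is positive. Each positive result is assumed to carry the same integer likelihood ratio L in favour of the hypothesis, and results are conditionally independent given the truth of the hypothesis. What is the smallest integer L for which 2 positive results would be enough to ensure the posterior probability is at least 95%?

Prior odds = 0.05/0.95 = 1/19.
Target odds = 0.95/0.05 = 19.
Need L² ≥ 19 ÷ (1/19) = 361.
18² = 324 < 361 ≤ 361 = 19², so L = 19.

19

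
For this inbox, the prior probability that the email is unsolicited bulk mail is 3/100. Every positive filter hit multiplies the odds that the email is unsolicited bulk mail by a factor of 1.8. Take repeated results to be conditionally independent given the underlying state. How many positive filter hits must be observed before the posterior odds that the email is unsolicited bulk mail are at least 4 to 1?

9

Prior odds = 0.03/0.97 = 3/97.
Likelihood ratio per positive filter hit = 1.8.
Target odds = 4.
Require 1.8ⁿ ≥ 4 ÷ (3/97) = 388/3.
1.8⁸ = 43046721/390625 falls short of 388/3 but 1.8⁹ = 387420489/1953125 reaches it, so n = 9.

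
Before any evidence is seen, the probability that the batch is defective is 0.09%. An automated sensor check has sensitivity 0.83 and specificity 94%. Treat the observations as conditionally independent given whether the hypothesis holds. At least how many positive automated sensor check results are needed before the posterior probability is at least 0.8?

Prior odds: 0.0009 ÷ 0.9991 = 9/9991.
False-positive rate = 1 − 0.94 = 0.06; likelihood ratio of a positive = 0.83/0.06 = 83/6.
Target odds: 0.8 ÷ 0.2 = 4.
Require (83/6)ⁿ ≥ 4 ÷ (9/9991) = 39964/9.
(83/6)³ = 571787/216 falls short of 39964/9 but (83/6)⁴ = 47458321/1296 reaches it, so n = 4.

4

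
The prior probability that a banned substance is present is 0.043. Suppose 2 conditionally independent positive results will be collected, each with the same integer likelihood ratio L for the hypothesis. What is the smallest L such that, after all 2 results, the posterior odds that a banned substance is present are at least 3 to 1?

9

Prior odds = 0.043/0.957 = 43/957.
Target odds = 3.
Need L² ≥ 3 ÷ (43/957) = 2871/43.
8² = 64 < 2871/43 ≤ 81 = 9², so L = 9.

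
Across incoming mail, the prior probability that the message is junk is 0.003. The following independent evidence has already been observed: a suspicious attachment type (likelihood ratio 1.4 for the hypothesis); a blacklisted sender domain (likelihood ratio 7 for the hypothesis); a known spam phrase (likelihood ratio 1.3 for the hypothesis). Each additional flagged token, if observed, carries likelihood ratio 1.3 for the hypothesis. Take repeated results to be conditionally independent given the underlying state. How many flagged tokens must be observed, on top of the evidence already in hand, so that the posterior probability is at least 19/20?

Prior odds = 0.003/0.997 = 3/997.
Combined Bayes factor of the evidence already in hand = 1.4 × 7 × 1.3 = 12.74.
Odds after that evidence = (3/997) × 12.74 = 1911/49850.
Target odds = 0.95/0.05 = 19.
Need 1.3ⁿ ≥ 19 ÷ (1911/49850) = 947150/1911.
1.3²³ ≈417.539 falls short of 947150/1911 but 1.3²⁴ ≈542.801 reaches it, so n = 24.

24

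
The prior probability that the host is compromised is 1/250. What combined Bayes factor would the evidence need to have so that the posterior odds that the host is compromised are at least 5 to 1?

Prior odds = 0.004/0.996 = 1/249.
Target odds = 5.
Required Bayes factor = 5 ÷ (1/249) = 1245.

1245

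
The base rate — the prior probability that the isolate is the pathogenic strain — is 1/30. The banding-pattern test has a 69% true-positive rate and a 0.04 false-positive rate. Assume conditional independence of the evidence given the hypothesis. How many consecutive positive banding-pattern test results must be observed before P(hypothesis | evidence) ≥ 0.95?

Prior odds = (1/30)/(29/30) = 1/29.
Likelihood ratio of a positive result = 0.69/0.04 = 17.25.
Target posterior odds = 0.95/0.05 = 19.
Require 17.25ⁿ ≥ 19 ÷ (1/29) = 551.
17.25² = 297.5625 falls short of 551 but 17.25³ = 5132.953125 reaches it, so n = 3.

3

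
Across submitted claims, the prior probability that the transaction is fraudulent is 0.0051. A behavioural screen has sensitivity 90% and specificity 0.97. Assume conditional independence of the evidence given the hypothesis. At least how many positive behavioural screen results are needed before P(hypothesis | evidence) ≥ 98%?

Prior odds: 0.0051 ÷ 0.9949 = 51/9949.
False-positive rate = 1 − 0.97 = 0.03; likelihood ratio of a positive = 0.9/0.03 = 30.
Target odds: 0.98 ÷ 0.02 = 49.
Require 30ⁿ ≥ 49 ÷ (51/9949) = 487501/51.
30² = 900 falls short of 487501/51 but 30³ = 27000 reaches it, so n = 3.

3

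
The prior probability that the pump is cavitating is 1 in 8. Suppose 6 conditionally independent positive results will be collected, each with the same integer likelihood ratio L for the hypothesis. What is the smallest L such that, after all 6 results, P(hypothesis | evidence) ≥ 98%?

3

Prior odds = 0.125/0.875 = 1/7.
Target odds = 0.98/0.02 = 49.
Need L⁶ ≥ 49 ÷ (1/7) = 343.
2⁶ = 64 < 343 ≤ 729 = 3⁶, so L = 3.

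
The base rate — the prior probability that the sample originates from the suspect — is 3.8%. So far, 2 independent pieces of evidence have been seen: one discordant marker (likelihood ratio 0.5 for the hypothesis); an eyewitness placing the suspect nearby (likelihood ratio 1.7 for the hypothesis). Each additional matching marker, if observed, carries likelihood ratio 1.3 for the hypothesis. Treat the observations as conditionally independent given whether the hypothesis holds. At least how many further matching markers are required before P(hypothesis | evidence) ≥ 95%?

25

Prior odds = 0.038/0.962 = 19/481.
Combined Bayes factor of the evidence already in hand = 0.5 × 1.7 = 0.85.
Odds after that evidence = (19/481) × 0.85 = 323/9620.
Target odds = 0.95/0.05 = 19.
Need 1.3ⁿ ≥ 19 ÷ (323/9620) = 9620/17.
1.3²⁴ ≈542.801 falls short of 9620/17 but 1.3²⁵ ≈705.641 reaches it, so n = 25.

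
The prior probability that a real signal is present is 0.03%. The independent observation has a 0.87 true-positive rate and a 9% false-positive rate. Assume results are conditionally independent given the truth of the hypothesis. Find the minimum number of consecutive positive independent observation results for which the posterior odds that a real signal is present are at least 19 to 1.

5

Prior odds = 0.0003/0.9997 = 3/9997.
Likelihood ratio of a positive result = 0.87/0.09 = 29/3.
Target odds = 19.
Require (29/3)ⁿ ≥ 19 ÷ (3/9997) = 189943/3.
(29/3)⁴ = 707281/81 falls short of 189943/3 but (29/3)⁵ = 20511149/243 reaches it, so n = 5.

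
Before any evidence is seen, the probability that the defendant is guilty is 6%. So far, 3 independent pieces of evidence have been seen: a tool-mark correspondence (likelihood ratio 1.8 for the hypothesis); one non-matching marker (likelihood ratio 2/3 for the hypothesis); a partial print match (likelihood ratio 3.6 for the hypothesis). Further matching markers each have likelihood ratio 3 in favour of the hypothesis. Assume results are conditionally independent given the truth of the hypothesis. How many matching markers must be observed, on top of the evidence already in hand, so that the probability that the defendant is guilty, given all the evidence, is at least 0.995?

6

Prior odds = 0.06/0.94 = 3/47.
Combined Bayes factor of the evidence already in hand = 1.8 × (2/3) × 3.6 = 4.32.
Odds after that evidence = (3/47) × 4.32 = 324/1175.
Target odds = 0.995/0.005 = 199.
Need 3ⁿ ≥ 199 ÷ (324/1175) = 233825/324.
3⁵ = 243 falls short of 233825/324 but 3⁶ = 729 reaches it, so n = 6.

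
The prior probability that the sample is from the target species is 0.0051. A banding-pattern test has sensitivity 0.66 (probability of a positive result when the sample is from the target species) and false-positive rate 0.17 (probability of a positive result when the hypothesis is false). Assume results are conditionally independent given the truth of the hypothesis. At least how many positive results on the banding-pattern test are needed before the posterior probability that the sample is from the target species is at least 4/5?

5

Prior odds: 0.0051 ÷ 0.9949 = 51/9949.
Likelihood ratio of a positive result = 0.66/0.17 = 66/17.
Target odds: 0.8 ÷ 0.2 = 4.
Require (66/17)ⁿ ≥ 4 ÷ (51/9949) = 39796/51.
(66/17)⁴ = 18974736/83521 falls short of 39796/51 but (66/17)⁵ ≈882.013 reaches it, so n = 5.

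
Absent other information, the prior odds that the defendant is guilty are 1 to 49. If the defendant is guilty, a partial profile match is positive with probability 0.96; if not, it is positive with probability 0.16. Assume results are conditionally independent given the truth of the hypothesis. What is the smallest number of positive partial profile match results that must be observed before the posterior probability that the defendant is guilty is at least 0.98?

Prior odds = 1/49.
Likelihood ratio of a positive = 0.96/0.16 = 6.
Target odds: 0.98 ÷ 0.02 = 49.
Need (1/49) × 6ⁿ ≥ 49, i.e. 6ⁿ ≥ 2401.
6⁴ = 1296 falls short of 2401 but 6⁵ = 7776 reaches it, so n = 5.

5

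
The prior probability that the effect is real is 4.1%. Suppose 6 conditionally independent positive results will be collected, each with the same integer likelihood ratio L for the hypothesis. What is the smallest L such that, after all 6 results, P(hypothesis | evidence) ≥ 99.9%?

Prior odds = 0.041/0.959 = 41/959.
Target odds = 0.999/0.001 = 999.
Need L⁶ ≥ 999 ÷ (41/959) = 958041/41.
5⁶ = 15625 < 958041/41 ≤ 46656 = 6⁶, so L = 6.

6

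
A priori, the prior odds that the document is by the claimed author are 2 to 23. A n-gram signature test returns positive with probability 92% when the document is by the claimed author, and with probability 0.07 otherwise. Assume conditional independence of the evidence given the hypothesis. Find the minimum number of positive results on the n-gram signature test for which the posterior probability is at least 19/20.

Prior odds = 2/23.
Likelihood ratio of a positive result = 0.92/0.07 = 92/7.
Target odds: 0.95 ÷ 0.05 = 19.
Need (2/23) × (92/7)ⁿ ≥ 19, i.e. (92/7)ⁿ ≥ 218.5.
(92/7)² = 8464/49 falls short of 218.5 but (92/7)³ = 778688/343 reaches it, so n = 3.

3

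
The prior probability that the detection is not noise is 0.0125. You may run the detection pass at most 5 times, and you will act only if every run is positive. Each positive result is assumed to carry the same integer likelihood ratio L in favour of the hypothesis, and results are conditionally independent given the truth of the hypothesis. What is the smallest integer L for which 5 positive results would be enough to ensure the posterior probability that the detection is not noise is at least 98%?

6

Prior odds = 0.0125/0.9875 = 1/79.
Target odds = 0.98/0.02 = 49.
Need L⁵ ≥ 49 ÷ (1/79) = 3871.
5⁵ = 3125 < 3871 ≤ 7776 = 6⁵, so L = 6.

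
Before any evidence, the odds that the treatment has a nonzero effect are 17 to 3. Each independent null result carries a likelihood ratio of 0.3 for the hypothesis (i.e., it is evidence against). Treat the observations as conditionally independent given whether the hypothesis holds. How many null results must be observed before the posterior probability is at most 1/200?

6

Prior odds = 17/3.
Likelihood ratio per null result = 0.3.
Target odds: 0.005 ÷ 0.995 = 1/199.
Need (17/3) × 0.3ⁿ ≤ 1/199, i.e. 0.3ⁿ ≤ 3/3383.
0.3⁵ = 243/100000 is still above 3/3383 but 0.3⁶ = 729/1000000 is at or below it, so n = 6.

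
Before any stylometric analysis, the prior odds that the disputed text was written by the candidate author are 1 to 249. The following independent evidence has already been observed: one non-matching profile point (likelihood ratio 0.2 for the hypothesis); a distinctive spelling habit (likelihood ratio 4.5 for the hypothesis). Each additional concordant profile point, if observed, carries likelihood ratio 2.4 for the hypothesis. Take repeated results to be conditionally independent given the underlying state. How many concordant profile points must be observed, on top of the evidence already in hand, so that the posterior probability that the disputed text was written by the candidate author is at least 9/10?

9

Prior odds = 1/249.
Combined Bayes factor of the evidence already in hand = 0.2 × 4.5 = 0.9.
Odds after that evidence = (1/249) × 0.9 = 3/830.
Target odds = 0.9/0.1 = 9.
Need 2.4ⁿ ≥ 9 ÷ (3/830) = 2490.
2.4⁸ = 429981696/390625 falls short of 2490 but 2.4⁹ ≈2641.81 reaches it, so n = 9.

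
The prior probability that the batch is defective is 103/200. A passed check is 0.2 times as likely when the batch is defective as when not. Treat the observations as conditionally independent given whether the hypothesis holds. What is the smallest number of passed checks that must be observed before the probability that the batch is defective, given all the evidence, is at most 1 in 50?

Prior odds: 0.515 ÷ 0.485 = 103/97.
Likelihood ratio per passed check = 0.2.
Target posterior odds = 0.02/0.98 = 1/49.
Require 0.2ⁿ ≤ 1/49 ÷ (103/97) = 97/5047.
0.2² = 0.04 is still above 97/5047 but 0.2³ = 0.008 is at or below it, so n = 3.

3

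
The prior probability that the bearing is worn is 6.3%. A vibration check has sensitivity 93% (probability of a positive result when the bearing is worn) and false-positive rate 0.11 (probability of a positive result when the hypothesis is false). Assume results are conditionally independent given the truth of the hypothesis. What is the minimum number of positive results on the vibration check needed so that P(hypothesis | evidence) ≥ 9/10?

Prior odds: 0.063 ÷ 0.937 = 63/937.
Likelihood ratio of a positive result = 0.93/0.11 = 93/11.
Target odds: 0.9 ÷ 0.1 = 9.
Need (63/937) × (93/11)ⁿ ≥ 9, i.e. (93/11)ⁿ ≥ 937/7.
(93/11)² = 8649/121 falls short of 937/7 but (93/11)³ = 804357/1331 reaches it, so n = 3.

3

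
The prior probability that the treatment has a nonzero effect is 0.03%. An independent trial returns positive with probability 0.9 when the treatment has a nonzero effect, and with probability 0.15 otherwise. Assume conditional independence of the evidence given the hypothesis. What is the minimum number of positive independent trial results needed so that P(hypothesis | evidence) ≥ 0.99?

8

Prior odds = 0.0003/0.9997 = 3/9997.
Likelihood ratio of a positive result = 0.9/0.15 = 6.
Target posterior odds = 0.99/0.01 = 99.
Require 6ⁿ ≥ 99 ÷ (3/9997) = 329901.
6⁷ = 279936 falls short of 329901 but 6⁸ = 1679616 reaches it, so n = 8.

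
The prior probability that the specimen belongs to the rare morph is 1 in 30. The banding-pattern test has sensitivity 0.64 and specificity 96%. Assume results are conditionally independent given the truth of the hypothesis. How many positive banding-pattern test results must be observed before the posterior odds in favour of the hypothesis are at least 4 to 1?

2

Prior odds: (1/30) ÷ (29/30) = 1/29.
False-positive rate = 1 − 0.96 = 0.04; likelihood ratio of a positive = 0.64/0.04 = 16.
Target odds = 4.
Require 16ⁿ ≥ 4 ÷ (1/29) = 116.
16¹ = 16 falls short of 116 but 16² = 256 reaches it, so n = 2.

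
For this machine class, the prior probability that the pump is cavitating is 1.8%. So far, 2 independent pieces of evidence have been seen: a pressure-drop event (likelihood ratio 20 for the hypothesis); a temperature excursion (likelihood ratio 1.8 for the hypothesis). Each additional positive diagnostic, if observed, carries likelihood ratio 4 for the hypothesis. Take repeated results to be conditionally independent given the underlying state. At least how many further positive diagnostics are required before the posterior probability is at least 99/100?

4

Prior odds = 0.018/0.982 = 9/491.
Combined Bayes factor of the evidence already in hand = 20 × 1.8 = 36.
Odds after that evidence = (9/491) × 36 = 324/491.
Target odds = 0.99/0.01 = 99.
Need 4ⁿ ≥ 99 ÷ (324/491) = 5401/36.
4³ = 64 falls short of 5401/36 but 4⁴ = 256 reaches it, so n = 4.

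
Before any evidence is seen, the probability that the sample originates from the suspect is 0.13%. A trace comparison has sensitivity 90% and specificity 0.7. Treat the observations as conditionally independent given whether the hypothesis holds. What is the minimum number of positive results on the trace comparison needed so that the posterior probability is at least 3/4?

Prior odds: 0.0013 ÷ 0.9987 = 13/9987.
False-positive rate = 1 − 0.7 = 0.3; likelihood ratio of a positive = 0.9/0.3 = 3.
Target odds: 0.75 ÷ 0.25 = 3.
Require 3ⁿ ≥ 3 ÷ (13/9987) = 29961/13.
3⁷ = 2187 falls short of 29961/13 but 3⁸ = 6561 reaches it, so n = 8.

8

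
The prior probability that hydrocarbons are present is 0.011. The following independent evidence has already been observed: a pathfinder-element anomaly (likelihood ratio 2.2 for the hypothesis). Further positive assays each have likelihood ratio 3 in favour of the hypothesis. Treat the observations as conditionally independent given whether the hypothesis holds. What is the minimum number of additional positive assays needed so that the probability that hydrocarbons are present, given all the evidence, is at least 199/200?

9

Prior odds = 0.011/0.989 = 11/989.
Bayes factor of the evidence already in hand = 2.2.
Odds after that evidence = (11/989) × 2.2 = 121/4945.
Target odds = 0.995/0.005 = 199.
Need 3ⁿ ≥ 199 ÷ (121/4945) = 984055/121.
3⁸ = 6561 falls short of 984055/121 but 3⁹ = 19683 reaches it, so n = 9.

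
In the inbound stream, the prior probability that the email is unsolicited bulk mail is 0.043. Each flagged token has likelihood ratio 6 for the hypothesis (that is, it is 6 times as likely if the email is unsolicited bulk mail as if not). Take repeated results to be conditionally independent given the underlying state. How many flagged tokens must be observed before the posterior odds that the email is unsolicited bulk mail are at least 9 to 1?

Prior odds: 0.043 ÷ 0.957 = 43/957.
Likelihood ratio per flagged token = 6.
Target odds = 9.
Require 6ⁿ ≥ 9 ÷ (43/957) = 8613/43.
6² = 36 falls short of 8613/43 but 6³ = 216 reaches it, so n = 3.

3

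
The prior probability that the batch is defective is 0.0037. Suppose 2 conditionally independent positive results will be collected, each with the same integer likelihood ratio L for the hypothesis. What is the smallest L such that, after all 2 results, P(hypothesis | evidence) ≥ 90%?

Prior odds = 0.0037/0.9963 = 37/9963.
Target odds = 0.9/0.1 = 9.
Need L² ≥ 9 ÷ (37/9963) = 89667/37.
49² = 2401 < 89667/37 ≤ 2500 = 50², so L = 50.

50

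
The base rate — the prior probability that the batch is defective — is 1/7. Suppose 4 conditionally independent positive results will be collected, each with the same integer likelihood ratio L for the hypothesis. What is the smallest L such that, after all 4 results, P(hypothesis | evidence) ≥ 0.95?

Prior odds = (1/7)/(6/7) = 1/6.
Target odds = 0.95/0.05 = 19.
Need L⁴ ≥ 19 ÷ (1/6) = 114.
3⁴ = 81 < 114 ≤ 256 = 4⁴, so L = 4.

4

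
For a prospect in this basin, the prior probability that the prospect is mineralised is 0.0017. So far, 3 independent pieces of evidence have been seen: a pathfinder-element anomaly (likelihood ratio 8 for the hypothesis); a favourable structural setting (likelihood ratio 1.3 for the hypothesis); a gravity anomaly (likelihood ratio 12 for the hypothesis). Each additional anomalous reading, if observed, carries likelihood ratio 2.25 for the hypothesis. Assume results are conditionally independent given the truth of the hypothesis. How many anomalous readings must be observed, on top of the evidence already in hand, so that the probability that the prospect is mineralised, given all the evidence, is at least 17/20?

Prior odds = 0.0017/0.9983 = 17/9983.
Combined Bayes factor of the evidence already in hand = 8 × 1.3 × 12 = 124.8.
Odds after that evidence = (17/9983) × 124.8 = 10608/49915.
Target odds = 0.85/0.15 = 17/3.
Need 2.25ⁿ ≥ 17/3 ÷ (10608/49915) = 49915/1872.
2.25⁴ = 25.62890625 falls short of 49915/1872 but 2.25⁵ = 59049/1024 reaches it, so n = 5.

5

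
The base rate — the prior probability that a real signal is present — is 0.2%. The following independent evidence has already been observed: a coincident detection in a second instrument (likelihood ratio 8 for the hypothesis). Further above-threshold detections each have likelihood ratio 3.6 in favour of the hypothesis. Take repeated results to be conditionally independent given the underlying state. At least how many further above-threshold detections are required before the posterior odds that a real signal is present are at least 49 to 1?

7

Prior odds = 0.002/0.998 = 1/499.
Bayes factor of the evidence already in hand = 8.
Odds after that evidence = (1/499) × 8 = 8/499.
Target odds = 49.
Need 3.6ⁿ ≥ 49 ÷ (8/499) = 3056.375.
3.6⁶ = 34012224/15625 falls short of 3056.375 but 3.6⁷ = 612220032/78125 reaches it, so n = 7.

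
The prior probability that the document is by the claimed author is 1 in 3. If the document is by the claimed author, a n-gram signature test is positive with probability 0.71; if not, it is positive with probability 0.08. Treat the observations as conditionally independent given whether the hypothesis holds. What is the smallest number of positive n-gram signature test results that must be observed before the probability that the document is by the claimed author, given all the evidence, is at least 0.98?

Prior odds = (1/3)/(2/3) = 0.5.
Likelihood ratio of a positive = 0.71/0.08 = 8.875.
Target odds: 0.98 ÷ 0.02 = 49.
Require 8.875ⁿ ≥ 49 ÷ 0.5 = 98.
8.875² = 78.765625 falls short of 98 but 8.875³ = 357911/512 reaches it, so n = 3.

3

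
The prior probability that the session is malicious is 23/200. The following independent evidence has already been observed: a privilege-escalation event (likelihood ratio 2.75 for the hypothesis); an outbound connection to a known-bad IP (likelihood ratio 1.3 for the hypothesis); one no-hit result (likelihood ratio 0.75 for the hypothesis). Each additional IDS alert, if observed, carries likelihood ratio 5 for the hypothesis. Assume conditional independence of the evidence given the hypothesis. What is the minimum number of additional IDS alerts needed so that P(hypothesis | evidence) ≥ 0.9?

3

Prior odds = 0.115/0.885 = 23/177.
Combined Bayes factor of the evidence already in hand = 2.75 × 1.3 × 0.75 = 2.68125.
Odds after that evidence = (23/177) × 2.68125 = 3289/9440.
Target odds = 0.9/0.1 = 9.
Need 5ⁿ ≥ 9 ÷ (3289/9440) = 84960/3289.
5² = 25 falls short of 84960/3289 but 5³ = 125 reaches it, so n = 3.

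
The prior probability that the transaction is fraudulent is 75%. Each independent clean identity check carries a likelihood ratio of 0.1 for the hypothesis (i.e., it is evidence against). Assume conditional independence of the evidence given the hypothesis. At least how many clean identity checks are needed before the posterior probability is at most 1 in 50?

3

Prior odds: 0.75 ÷ 0.25 = 3.
Likelihood ratio per clean identity check = 0.1.
Target odds: 0.02 ÷ 0.98 = 1/49.
Need 3 × 0.1ⁿ ≤ 1/49, i.e. 0.1ⁿ ≤ 1/147.
0.1² = 0.01 is still above 1/147 but 0.1³ = 0.001 is at or below it, so n = 3.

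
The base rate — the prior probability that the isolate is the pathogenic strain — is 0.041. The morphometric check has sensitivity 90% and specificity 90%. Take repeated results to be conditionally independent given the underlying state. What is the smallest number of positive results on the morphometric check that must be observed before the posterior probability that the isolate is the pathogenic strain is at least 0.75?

Prior odds: 0.041 ÷ 0.959 = 41/959.
False-positive rate = 1 − 0.9 = 0.1; likelihood ratio of a positive = 0.9/0.1 = 9.
Target odds: 0.75 ÷ 0.25 = 3.
Require 9ⁿ ≥ 3 ÷ (41/959) = 2877/41.
9¹ = 9 falls short of 2877/41 but 9² = 81 reaches it, so n = 2.

2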